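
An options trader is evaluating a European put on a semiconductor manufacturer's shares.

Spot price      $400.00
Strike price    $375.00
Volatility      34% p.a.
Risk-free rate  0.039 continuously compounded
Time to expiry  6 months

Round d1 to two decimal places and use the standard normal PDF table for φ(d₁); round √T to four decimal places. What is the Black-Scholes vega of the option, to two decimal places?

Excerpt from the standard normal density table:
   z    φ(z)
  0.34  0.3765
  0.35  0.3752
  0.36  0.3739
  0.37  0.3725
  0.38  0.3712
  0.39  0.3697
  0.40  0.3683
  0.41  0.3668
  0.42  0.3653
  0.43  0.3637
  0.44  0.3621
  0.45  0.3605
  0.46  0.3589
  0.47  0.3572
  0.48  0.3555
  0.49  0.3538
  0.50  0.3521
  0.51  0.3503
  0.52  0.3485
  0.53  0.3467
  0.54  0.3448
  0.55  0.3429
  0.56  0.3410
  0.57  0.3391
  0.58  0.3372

101.03

σ√T = 0.34 × 0.7071 = 0.2404
d₁ = [ln(400/375) + (0.039 + ½·0.34²)·0.5] / (σ√T) = (0.0645 + 0.0484) / 0.2404 = 0.4698 ≈ 0.47
√T = √0.5 = 0.7071
φ(d₁) = φ(0.47) = 0.3572
vega = S·φ(d₁)·√T = 400·0.3572·0.7071 = 101.0304
(Vega is the same for a European call and put with the same parameters.)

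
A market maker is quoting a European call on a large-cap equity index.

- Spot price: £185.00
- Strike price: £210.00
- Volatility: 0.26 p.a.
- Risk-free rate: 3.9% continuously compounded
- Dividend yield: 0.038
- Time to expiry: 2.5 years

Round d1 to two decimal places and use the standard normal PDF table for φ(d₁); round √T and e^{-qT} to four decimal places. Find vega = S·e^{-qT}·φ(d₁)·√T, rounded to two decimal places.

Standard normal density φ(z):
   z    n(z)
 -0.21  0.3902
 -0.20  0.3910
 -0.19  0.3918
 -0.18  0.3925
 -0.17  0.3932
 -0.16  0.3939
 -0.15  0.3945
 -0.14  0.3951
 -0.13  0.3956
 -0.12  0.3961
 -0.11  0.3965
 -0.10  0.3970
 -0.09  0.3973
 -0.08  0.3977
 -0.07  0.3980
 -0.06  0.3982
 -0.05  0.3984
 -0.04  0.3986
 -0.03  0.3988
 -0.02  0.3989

T = 2.5;  σ√T = 0.4111
d₁ = [ln(185/210) + (0.039 − 0.038 + 0.26²/2)·2.5] / 0.4111 = [-0.1268 + 0.0870] / 0.4111 = -0.0967 ⇒ -0.10
√T = √2.5 = 1.5811
φ(d₁) = φ(-0.10) = 0.3970
exp(−qT) = exp(−0.038·2.5) = 0.9094
vega = S·exp(−qT)·φ(d₁)·√T = 185·0.9094·0.3970·1.5811 = 105.6031

105.60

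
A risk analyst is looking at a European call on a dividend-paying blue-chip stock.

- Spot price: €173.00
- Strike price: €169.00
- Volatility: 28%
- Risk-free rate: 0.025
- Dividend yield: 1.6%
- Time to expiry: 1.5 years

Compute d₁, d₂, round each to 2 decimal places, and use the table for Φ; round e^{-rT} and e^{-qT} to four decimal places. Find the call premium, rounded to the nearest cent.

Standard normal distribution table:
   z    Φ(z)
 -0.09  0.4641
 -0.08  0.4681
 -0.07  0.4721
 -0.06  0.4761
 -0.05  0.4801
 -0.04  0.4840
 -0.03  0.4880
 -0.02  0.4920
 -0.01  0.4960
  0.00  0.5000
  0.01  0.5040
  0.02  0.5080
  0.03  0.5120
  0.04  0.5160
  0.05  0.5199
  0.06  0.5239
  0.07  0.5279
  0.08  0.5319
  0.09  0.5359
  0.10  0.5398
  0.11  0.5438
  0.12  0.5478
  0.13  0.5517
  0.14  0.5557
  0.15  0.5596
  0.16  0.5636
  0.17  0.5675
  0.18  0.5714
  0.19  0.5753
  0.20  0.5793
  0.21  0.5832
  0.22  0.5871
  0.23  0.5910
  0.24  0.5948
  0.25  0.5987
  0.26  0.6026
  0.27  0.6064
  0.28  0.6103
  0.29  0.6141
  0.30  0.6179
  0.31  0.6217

€25.58

σ√T = 0.28 × 1.2247 = 0.3429
d₁ = [ln(173/169) + (0.025 − 0.016 + 0.28²/2)·1.5] / 0.3429 = [0.0234 + 0.0723] / 0.3429 = 0.2790 ⇒ 0.28
d₂ = d₁ − σ√T = 0.2790 − 0.3429 = -0.0639 ⇒ -0.06
exp(−qT) = exp(−0.016·1.5) = 0.9763;  exp(−rT) = exp(−0.025·1.5) = 0.9632
N(d₁) = N(0.28) = 0.6103;  N(d₂) = N(-0.06) = 0.4761
C = 173·0.9763·0.6103 − 169·0.9632·0.4761 = 103.0796 − 77.4999 = 25.5797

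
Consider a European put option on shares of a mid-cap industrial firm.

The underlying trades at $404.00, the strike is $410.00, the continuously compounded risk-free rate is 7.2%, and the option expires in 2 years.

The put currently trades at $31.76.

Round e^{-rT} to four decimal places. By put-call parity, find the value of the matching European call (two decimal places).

e^(−rT) = e^(−0.072·2) = 0.8659
Put-call parity: C − P = S − K·e^(−rT) = 404 − 410·0.8659 = 404 − 355.0190 = 48.9810
C = P + (C − P) = 31.76 + (48.9810) = 80.7410

$80.74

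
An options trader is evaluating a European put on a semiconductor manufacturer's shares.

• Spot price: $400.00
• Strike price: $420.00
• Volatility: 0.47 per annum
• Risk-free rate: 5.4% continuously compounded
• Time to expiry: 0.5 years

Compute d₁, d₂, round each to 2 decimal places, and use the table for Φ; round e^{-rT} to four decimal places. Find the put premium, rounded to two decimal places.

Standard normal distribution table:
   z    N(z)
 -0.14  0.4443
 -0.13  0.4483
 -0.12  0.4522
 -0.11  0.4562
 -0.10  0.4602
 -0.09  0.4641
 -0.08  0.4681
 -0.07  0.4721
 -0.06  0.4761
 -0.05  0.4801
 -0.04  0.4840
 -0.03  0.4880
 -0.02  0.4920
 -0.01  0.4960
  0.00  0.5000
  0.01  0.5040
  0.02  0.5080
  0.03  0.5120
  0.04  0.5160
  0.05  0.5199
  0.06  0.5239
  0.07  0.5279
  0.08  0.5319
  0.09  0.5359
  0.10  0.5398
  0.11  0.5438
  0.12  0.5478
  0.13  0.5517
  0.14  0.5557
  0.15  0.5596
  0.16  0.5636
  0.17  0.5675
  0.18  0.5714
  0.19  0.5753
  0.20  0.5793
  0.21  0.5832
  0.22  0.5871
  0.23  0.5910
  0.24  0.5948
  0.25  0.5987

$57.54

σ√T = 0.47·√0.5 = 0.3323
d₁ = [ln(400/420) + (0.054 + ½·0.47²)·0.5] / (σ√T) = (-0.0488 + 0.0822) / 0.3323 = 0.1006 → 0.10
d₂ = 0.1006 − 0.3323 = -0.2317 → -0.23
e^(−rT) = e^(−0.054·0.5) = 0.9734
N(−d₂) = N(0.23) = 0.5910;  N(−d₁) = N(-0.10) = 0.4602
P = 420·0.9734·0.5910 − 400·0.4602 = 241.6173 − 184.0800 = 57.5373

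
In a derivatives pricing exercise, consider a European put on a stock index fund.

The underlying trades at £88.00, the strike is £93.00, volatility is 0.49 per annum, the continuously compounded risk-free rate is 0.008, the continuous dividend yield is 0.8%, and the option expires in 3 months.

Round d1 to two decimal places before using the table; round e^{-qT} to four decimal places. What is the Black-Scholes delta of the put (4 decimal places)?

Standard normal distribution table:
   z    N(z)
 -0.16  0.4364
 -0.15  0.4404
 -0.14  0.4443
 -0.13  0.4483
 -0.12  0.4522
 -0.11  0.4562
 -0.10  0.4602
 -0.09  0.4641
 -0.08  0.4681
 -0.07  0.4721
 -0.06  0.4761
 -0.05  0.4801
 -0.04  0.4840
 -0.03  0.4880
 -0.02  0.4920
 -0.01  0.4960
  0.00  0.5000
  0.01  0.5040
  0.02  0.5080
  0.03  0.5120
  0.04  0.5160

σ√T = 0.49 × 0.5000 = 0.2450
ln(S/K) + (r − q + σ²/2)T = ln(88/93) + (0.008 − 0.008 + 0.49²/2)·0.25 = -0.0553 + 0.0300 = -0.0253
d₁ = -0.0253 / 0.2450 = -0.1031 ≈ -0.10
N(d₁) = N(-0.10) = 0.4602
Δ_put = exp(−qT)·(N(d₁) − 1) = 0.9980·(0.4602 − 1) = -0.5387

-0.5387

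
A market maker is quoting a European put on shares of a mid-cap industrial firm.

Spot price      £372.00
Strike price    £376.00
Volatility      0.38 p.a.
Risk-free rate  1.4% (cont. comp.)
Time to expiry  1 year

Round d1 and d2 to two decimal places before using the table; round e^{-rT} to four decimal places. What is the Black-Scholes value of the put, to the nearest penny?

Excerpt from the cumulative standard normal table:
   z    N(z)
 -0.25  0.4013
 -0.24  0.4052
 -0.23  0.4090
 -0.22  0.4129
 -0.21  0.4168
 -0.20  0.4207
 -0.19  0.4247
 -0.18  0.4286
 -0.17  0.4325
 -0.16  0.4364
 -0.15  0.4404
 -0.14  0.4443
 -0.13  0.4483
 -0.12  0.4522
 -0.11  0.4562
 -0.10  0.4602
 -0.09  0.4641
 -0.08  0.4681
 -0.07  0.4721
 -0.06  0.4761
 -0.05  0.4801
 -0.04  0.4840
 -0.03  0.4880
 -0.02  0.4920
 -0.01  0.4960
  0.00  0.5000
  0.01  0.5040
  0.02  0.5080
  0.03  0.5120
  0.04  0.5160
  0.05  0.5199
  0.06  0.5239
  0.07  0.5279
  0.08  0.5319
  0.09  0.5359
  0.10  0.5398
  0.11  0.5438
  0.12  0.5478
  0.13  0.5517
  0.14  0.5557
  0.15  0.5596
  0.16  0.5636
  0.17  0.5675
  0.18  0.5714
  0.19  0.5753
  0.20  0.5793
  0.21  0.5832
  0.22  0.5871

£55.36

σ√T = 0.38·√1 = 0.3800
ln(S/K) + (r + σ²/2)T = ln(372/376) + (0.014 + 0.38²/2)·1 = -0.0107 + 0.0862 = 0.0755
d₁ = 0.0755 / 0.3800 = 0.1987 → 0.20
d₂ = d₁ − σ√T = 0.1987 − 0.3800 = -0.1813 → -0.18
e^(−rT) = e^(−0.014·1) = 0.9861
P = 376·0.9861·N(0.18) − 372·N(-0.20) = 376·0.9861·0.5714 − 372·0.4207 = 211.8600 − 156.5004 = 55.3596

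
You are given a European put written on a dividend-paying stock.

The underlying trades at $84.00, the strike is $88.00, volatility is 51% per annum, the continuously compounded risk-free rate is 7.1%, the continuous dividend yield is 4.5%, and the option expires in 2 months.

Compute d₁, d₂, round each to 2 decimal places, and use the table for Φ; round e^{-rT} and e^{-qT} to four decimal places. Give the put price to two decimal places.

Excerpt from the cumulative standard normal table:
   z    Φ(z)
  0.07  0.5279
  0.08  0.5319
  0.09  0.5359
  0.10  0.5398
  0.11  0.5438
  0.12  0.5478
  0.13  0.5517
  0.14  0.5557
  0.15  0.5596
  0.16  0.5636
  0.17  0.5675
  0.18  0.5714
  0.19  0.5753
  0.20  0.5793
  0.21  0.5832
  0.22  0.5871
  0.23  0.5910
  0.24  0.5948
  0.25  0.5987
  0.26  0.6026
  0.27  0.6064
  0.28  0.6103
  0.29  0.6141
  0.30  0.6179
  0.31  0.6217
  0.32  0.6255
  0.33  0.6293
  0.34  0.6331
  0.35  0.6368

σ√T = 0.51·√0.1667 = 0.2082
d₁ = [ln(84/88) + (0.071 − 0.045 + ½·0.51²)·0.1667] / (σ√T) = (-0.0465 + 0.0260) / 0.2082 = -0.0985 ≈ -0.10
d₂ = -0.0985 − 0.2082 = -0.3067 ≈ -0.31
e^(−qT) = e^(−0.045·0.1667) = 0.9925;  e^(−rT) = e^(−0.071·0.1667) = 0.9882
P = 88·0.9882·N(0.31) − 84·0.9925·N(0.10) = 88·0.9882·0.6217 − 84·0.9925·0.5398 = 54.0640 − 45.0031 = 9.0609

$9.06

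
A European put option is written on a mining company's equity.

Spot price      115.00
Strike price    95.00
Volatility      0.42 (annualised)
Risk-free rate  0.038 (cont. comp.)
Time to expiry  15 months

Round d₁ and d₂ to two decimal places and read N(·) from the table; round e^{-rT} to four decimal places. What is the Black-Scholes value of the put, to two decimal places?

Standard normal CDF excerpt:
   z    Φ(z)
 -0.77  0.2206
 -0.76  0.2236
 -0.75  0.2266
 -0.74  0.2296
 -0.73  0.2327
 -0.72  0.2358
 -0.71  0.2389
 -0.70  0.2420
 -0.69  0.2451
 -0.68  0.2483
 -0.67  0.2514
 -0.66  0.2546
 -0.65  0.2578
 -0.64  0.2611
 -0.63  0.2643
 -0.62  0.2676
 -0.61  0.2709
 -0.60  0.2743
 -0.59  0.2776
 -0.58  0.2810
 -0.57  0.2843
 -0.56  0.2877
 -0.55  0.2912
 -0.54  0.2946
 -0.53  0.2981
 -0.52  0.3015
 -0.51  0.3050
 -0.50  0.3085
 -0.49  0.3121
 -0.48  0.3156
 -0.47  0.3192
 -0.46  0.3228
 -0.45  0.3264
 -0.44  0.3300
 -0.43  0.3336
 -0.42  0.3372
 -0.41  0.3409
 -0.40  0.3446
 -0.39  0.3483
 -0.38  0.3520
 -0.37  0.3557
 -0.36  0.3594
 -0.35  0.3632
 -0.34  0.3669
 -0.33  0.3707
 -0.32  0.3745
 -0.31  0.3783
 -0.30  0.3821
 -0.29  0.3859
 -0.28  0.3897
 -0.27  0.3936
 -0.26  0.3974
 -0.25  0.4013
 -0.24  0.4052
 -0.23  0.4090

T = 1.25;  σ√T = 0.4696
ln(S/K) + (r + σ²/2)T = ln(115/95) + (0.038 + 0.42²/2)·1.25 = 0.1911 + 0.1577 = 0.3488
d₁ = 0.3488 / 0.4696 = 0.7428 which rounds to 0.74
d₂ = d₁ − σ√T = 0.7428 − 0.4696 = 0.2732 which rounds to 0.27
exp(−rT) = exp(−0.038·1.25) = 0.9536
P = 95·0.9536·N(-0.27) − 115·N(-0.74) = 95·0.9536·0.3936 − 115·0.2296 = 35.6570 − 26.4040 = 9.2530

9.25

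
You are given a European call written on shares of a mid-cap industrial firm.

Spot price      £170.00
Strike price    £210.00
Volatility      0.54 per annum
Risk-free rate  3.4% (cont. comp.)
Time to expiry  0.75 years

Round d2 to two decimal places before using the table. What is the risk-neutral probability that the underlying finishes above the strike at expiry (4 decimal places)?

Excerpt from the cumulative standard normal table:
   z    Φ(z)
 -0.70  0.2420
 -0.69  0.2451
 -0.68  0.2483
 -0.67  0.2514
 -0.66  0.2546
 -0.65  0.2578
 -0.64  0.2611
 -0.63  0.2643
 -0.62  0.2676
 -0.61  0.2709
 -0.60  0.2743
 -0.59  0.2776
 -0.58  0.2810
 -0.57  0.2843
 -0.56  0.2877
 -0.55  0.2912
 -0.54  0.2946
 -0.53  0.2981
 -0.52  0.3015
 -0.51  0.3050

0.2643

T = 0.75;  σ√T = 0.4677
d₁ = [ln(170/210) + (0.034 + 0.54²/2)·0.75] / 0.4677 = [-0.2113 + 0.1349] / 0.4677 = -0.1635 → -0.16
d₂ = d₁ − σ√T = -0.1635 − 0.4677 = -0.6311 → -0.63
Risk-neutral Pr[S_T > K] = N(d₂) = N(-0.63) = 0.2643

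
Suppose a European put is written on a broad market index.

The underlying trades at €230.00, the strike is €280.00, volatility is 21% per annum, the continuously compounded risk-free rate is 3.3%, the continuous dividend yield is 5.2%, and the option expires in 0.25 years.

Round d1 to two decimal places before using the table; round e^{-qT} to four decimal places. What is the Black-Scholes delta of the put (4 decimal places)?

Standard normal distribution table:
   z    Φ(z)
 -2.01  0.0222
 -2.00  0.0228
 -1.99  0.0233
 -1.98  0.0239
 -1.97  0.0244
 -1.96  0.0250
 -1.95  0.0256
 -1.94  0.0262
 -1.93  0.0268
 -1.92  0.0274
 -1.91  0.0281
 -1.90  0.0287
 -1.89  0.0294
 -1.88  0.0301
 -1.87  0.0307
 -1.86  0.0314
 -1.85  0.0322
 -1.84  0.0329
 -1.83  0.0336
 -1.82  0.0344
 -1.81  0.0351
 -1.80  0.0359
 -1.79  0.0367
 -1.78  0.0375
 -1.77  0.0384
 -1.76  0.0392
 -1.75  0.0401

-0.9568

T = 0.25;  σ√T = 0.1050
d₁ = [ln(230/280) + (0.033 − 0.052 + ½·0.21²)·0.25] / (σ√T) = (-0.1967 + 0.0008) / 0.1050 = -1.8662 ⇒ -1.87
N(d₁) = N(-1.87) = 0.0307
Δ_put = e^(−qT)·(N(d₁) − 1) = 0.9871·(0.0307 − 1) = -0.9568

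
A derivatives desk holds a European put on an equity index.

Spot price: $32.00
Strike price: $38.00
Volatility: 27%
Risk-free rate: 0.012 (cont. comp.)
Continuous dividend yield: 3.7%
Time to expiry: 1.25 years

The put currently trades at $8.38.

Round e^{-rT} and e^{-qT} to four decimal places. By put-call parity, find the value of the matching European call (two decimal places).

exp(−qT) = exp(−0.037·1.25) = 0.9548;  exp(−rT) = exp(−0.012·1.25) = 0.9851
Put-call parity: C − P = S·e^(−qT) − K·e^(−rT) = 32·0.9548 − 38·0.9851 = 30.5536 − 37.4338 = -6.8802
C = P + (C − P) = 8.38 + (-6.8802) = 1.4998

$1.50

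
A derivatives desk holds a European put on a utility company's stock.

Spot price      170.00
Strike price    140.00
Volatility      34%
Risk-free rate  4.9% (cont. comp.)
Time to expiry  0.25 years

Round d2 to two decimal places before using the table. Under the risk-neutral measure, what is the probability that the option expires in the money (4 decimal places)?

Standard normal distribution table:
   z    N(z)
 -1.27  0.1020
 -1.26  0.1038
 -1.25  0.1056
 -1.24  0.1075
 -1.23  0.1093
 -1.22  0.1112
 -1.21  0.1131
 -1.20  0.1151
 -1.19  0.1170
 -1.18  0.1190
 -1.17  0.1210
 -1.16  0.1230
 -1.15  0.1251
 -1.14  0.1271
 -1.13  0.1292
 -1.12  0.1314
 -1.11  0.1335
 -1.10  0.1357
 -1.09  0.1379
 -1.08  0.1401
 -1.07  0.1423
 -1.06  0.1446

0.1292

T = 0.25;  σ√T = 0.1700
d₁ = [ln(170/140) + (0.049 + ½·0.34²)·0.25] / (σ√T) = (0.1942 + 0.0267) / 0.1700 = 1.2992 ≈ 1.30
d₂ = 1.2992 − 0.1700 = 1.1292 ≈ 1.13
Risk-neutral Pr[S_T < K] = N(−d₂) = N(-1.13) = 0.1292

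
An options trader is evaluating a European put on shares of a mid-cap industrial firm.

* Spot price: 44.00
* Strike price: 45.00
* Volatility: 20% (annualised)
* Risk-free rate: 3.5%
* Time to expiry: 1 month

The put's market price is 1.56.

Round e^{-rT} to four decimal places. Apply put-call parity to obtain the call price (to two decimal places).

0.69

exp(−rT) = exp(−0.035·0.08333) = 0.9971
Put-call parity: C − P = S − K·e^(−rT) = 44 − 45·0.9971 = 44 − 44.8695 = -0.8695
C = P + (C − P) = 1.56 + (-0.8695) = 0.6905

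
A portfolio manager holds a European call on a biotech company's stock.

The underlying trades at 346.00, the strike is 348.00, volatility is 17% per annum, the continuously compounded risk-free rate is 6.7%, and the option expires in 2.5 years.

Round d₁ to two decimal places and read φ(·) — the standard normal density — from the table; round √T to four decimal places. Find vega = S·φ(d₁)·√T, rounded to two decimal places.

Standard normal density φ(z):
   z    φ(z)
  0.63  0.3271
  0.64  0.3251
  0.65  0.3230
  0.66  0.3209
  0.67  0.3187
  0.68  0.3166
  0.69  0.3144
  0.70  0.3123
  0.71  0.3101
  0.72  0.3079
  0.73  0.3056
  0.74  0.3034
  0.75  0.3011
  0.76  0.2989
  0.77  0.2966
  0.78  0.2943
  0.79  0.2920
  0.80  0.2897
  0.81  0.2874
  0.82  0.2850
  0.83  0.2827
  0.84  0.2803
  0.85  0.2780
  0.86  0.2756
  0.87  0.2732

T = 2.5;  σ√T = 0.2688
d₁ = [ln(346/348) + (0.067 + ½·0.17²)·2.5] / (σ√T) = (-0.0058 + 0.2036) / 0.2688 = 0.7361 which rounds to 0.74
√T = √2.5 = 1.5811
φ(d₁) = φ(0.74) = 0.3034
vega = S·φ(d₁)·√T = 346·0.3034·1.5811 = 165.9782
(The put has the same vega.)

165.98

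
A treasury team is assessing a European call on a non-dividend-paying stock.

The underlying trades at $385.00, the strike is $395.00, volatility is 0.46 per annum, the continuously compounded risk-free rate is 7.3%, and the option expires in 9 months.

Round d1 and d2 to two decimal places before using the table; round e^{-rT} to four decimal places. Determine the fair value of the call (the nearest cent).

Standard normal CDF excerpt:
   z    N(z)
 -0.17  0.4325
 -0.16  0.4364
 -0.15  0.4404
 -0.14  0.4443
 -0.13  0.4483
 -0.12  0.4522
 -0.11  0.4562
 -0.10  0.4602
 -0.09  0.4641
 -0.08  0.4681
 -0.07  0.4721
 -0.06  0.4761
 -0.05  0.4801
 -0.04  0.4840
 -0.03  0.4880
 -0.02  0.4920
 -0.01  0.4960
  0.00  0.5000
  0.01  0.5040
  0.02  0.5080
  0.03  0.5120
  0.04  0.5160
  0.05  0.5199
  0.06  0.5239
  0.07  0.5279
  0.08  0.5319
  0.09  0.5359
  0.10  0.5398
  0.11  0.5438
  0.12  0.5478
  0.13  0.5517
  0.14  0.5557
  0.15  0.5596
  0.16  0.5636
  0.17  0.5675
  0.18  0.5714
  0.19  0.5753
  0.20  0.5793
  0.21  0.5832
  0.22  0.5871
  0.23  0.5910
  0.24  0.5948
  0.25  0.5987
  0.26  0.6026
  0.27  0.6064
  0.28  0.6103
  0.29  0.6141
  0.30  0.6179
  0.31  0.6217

$65.82

σ√T = 0.46·√0.75 = 0.3984
d₁ = [ln(385/395) + (0.073 + 0.46²/2)·0.75] / 0.3984 = [-0.0256 + 0.1341] / 0.3984 = 0.2723 which rounds to 0.27
d₂ = d₁ − σ√T = 0.2723 − 0.3984 = -0.1261 which rounds to -0.13
exp(−rT) = exp(−0.073·0.75) = 0.9467
C = 385·N(0.27) − 395·0.9467·N(-0.13) = 385·0.6064 − 395·0.9467·0.4483 = 233.4640 − 167.6402 = 65.8238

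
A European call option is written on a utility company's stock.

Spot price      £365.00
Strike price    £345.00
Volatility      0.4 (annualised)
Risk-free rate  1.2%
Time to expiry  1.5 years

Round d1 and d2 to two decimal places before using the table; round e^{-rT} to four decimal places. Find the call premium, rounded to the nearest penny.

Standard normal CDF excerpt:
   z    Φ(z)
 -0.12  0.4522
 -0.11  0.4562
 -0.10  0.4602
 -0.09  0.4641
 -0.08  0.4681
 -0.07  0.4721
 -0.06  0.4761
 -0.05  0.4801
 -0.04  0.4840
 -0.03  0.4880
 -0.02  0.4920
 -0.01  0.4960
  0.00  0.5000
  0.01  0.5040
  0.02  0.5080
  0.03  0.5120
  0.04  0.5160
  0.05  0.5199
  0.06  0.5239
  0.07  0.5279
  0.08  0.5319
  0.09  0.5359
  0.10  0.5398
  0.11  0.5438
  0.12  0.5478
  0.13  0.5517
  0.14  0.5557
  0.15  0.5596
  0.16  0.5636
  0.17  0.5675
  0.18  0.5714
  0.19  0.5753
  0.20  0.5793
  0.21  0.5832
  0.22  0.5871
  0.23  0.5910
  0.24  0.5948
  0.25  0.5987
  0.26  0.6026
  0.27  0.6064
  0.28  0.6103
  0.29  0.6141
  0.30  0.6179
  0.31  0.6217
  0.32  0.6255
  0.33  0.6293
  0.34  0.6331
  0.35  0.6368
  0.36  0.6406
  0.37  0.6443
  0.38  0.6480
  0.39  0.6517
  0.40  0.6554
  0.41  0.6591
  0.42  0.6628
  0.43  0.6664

σ√T = 0.4·√1.5 = 0.4899
ln(S/K) + (r + σ²/2)T = ln(365/345) + (0.012 + 0.4²/2)·1.5 = 0.0564 + 0.1380 = 0.1944
d₁ = 0.1944 / 0.4899 = 0.3967 which rounds to 0.40
d₂ = d₁ − σ√T = 0.3967 − 0.4899 = -0.0932 which rounds to -0.09
e^(−rT) = e^(−0.012·1.5) = 0.9822
N(d₁) = N(0.40) = 0.6554;  N(d₂) = N(-0.09) = 0.4641
C = 365·0.6554 − 345·0.9822·0.4641 = 239.2210 − 157.2645 = 81.9565

£81.96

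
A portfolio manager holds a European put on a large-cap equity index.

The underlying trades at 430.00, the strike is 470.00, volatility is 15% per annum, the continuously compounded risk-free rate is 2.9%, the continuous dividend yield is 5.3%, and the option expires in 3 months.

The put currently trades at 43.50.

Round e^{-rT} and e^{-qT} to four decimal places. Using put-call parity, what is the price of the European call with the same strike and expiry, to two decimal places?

exp(−qT) = exp(−0.053·0.25) = 0.9868;  exp(−rT) = exp(−0.029·0.25) = 0.9928
Put-call parity: C − P = S·e^(−qT) − K·e^(−rT) = 430·0.9868 − 470·0.9928 = 424.3240 − 466.6160 = -42.2920
C = P + (C − P) = 43.50 + (-42.2920) = 1.2080

1.21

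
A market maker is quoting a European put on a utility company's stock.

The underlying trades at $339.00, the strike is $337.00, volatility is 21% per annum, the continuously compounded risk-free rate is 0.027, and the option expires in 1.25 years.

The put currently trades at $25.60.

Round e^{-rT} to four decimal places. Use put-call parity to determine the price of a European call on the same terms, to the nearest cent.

$38.79

e^(−rT) = e^(−0.027·1.25) = 0.9668
Put-call parity: C − P = S − K·e^(−rT) = 339 − 337·0.9668 = 339 − 325.8116 = 13.1884
C = P + (C − P) = 25.60 + (13.1884) = 38.7884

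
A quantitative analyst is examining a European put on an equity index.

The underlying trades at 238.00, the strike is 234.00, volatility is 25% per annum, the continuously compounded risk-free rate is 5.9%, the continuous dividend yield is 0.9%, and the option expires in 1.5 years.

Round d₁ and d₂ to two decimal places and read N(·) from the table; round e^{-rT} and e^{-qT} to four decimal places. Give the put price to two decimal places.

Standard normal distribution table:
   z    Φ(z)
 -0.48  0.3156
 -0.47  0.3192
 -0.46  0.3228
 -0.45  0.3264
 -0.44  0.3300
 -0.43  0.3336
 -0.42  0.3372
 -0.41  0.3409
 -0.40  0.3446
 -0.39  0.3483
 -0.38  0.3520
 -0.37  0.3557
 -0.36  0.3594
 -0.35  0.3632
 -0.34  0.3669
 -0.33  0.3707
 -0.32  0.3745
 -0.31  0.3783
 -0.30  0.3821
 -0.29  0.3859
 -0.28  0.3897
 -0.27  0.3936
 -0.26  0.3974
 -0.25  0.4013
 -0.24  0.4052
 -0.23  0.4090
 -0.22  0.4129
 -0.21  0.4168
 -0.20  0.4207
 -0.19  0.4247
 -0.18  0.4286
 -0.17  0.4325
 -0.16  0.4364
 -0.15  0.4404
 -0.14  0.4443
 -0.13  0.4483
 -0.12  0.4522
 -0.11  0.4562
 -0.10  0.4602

17.68

σ√T = 0.25 × 1.2247 = 0.3062
d₁ = [ln(238/234) + (0.059 − 0.009 + 0.25²/2)·1.5] / 0.3062 = [0.0169 + 0.1219] / 0.3062 = 0.4534 ⇒ 0.45
d₂ = d₁ − σ√T = 0.4534 − 0.3062 = 0.1472 ⇒ 0.15
e^(−qT) = e^(−0.009·1.5) = 0.9866;  e^(−rT) = e^(−0.059·1.5) = 0.9153
P = 234·0.9153·N(-0.15) − 238·0.9866·N(-0.45) = 234·0.9153·0.4404 − 238·0.9866·0.3264 = 94.3250 − 76.6422 = 17.6827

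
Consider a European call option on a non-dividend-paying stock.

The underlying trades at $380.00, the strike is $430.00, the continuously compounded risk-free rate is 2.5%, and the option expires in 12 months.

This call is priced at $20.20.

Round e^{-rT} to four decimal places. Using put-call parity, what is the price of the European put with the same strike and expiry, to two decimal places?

exp(−rT) = exp(−0.025·1) = 0.9753
Put-call parity: C − P = S − K·e^(−rT) = 380 − 430·0.9753 = 380 − 419.3790 = -39.3790
P = C − (C − P) = 20.20 − (-39.3790) = 59.5790

$59.58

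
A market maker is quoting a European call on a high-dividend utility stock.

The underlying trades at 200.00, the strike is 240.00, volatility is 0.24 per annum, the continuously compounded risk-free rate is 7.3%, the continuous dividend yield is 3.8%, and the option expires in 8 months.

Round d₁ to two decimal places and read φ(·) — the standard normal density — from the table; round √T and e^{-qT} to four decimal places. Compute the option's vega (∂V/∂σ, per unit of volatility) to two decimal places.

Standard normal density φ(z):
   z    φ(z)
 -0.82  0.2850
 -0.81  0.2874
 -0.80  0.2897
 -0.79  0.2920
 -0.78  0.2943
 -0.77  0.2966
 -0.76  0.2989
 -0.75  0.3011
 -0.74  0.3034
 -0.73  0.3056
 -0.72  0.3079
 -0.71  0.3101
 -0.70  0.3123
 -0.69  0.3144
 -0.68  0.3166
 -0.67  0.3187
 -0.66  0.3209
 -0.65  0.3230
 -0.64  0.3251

49.37

σ√T = 0.24 × 0.8165 = 0.1960
d₁ = [ln(200/240) + (0.073 − 0.038 + 0.24²/2)·0.6667] / 0.1960 = [-0.1823 + 0.0425] / 0.1960 = -0.7134 which rounds to -0.71
√T = √0.6667 = 0.8165
φ(d₁) = φ(-0.71) = 0.3101
e^(−qT) = e^(−0.038·0.6667) = 0.9750
vega = S·e^(−qT)·φ(d₁)·√T = 200·0.9750·0.3101·0.8165 = 49.3733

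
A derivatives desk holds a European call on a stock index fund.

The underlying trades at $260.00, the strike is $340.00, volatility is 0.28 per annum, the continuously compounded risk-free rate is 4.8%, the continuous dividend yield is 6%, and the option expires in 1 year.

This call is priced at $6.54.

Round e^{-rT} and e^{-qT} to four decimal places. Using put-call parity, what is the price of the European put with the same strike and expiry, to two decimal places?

$85.73

e^(−qT) = e^(−0.06·1) = 0.9418;  e^(−rT) = e^(−0.048·1) = 0.9531
Put-call parity: C − P = S·e^(−qT) − K·e^(−rT) = 260·0.9418 − 340·0.9531 = 244.8680 − 324.0540 = -79.1860
P = C − (C − P) = 6.54 − (-79.1860) = 85.7260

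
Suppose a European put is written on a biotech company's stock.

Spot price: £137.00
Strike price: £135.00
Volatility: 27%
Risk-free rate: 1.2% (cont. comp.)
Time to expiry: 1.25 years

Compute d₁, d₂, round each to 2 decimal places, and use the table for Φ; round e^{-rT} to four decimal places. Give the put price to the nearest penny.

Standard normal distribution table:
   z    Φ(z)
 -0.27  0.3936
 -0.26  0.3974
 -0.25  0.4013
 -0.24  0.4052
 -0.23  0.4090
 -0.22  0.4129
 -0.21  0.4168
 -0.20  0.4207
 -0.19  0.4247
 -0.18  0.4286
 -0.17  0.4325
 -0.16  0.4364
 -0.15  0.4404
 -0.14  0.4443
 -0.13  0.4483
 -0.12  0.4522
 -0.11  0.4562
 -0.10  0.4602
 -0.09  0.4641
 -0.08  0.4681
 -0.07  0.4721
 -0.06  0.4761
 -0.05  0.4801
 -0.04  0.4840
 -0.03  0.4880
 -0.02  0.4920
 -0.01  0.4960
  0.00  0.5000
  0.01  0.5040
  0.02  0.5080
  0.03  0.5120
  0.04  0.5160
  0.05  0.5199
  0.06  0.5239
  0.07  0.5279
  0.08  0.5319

T = 1.25;  σ√T = 0.3019
d₁ = [ln(137/135) + (0.012 + ½·0.27²)·1.25] / (σ√T) = (0.0147 + 0.0606) / 0.3019 = 0.2493 → 0.25
d₂ = 0.2493 − 0.3019 = -0.0525 → -0.05
e^(−rT) = e^(−0.012·1.25) = 0.9851
N(−d₂) = N(0.05) = 0.5199;  N(−d₁) = N(-0.25) = 0.4013
P = 135·0.9851·0.5199 − 137·0.4013 = 69.1407 − 54.9781 = 14.1626

£14.16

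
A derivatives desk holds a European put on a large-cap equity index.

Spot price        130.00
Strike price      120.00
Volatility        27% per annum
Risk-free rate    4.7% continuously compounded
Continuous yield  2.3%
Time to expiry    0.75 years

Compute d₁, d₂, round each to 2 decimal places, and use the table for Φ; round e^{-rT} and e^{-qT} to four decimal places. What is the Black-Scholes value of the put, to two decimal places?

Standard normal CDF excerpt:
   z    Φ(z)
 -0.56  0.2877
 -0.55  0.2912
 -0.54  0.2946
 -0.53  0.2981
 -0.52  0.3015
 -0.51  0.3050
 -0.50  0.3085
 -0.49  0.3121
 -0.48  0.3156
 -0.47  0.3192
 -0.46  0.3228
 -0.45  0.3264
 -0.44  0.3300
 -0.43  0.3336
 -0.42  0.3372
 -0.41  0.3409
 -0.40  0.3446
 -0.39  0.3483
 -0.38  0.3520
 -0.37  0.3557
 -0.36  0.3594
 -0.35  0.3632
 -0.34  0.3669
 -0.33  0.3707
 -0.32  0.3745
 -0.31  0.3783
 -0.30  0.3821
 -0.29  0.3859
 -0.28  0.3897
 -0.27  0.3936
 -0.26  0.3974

σ√T = 0.27 × 0.8660 = 0.2338
ln(S/K) + (r − q + σ²/2)T = ln(130/120) + (0.047 − 0.023 + 0.27²/2)·0.75 = 0.0800 + 0.0453 = 0.1254
d₁ = 0.1254 / 0.2338 = 0.5362 ⇒ 0.54
d₂ = d₁ − σ√T = 0.5362 − 0.2338 = 0.3024 ⇒ 0.30
exp(−qT) = exp(−0.023·0.75) = 0.9829;  exp(−rT) = exp(−0.047·0.75) = 0.9654
P = 120·0.9654·N(-0.30) − 130·0.9829·N(-0.54) = 120·0.9654·0.3821 − 130·0.9829·0.2946 = 44.2655 − 37.6431 = 6.6224

6.62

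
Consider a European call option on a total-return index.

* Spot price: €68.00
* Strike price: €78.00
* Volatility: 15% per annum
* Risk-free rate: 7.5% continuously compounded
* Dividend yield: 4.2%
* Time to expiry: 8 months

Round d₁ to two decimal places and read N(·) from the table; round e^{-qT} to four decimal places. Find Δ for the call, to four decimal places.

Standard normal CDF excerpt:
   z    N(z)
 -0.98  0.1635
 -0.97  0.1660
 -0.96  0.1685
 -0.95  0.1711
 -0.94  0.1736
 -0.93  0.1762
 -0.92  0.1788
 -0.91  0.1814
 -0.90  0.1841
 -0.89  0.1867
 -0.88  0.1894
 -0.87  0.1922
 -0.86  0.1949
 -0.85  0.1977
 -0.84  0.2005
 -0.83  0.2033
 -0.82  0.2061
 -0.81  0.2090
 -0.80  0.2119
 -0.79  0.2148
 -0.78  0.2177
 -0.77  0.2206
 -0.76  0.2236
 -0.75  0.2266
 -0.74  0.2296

T = 0.6667;  σ√T = 0.1225
ln(S/K) + (r − q + σ²/2)T = ln(68/78) + (0.075 − 0.042 + 0.15²/2)·0.6667 = -0.1372 + 0.0295 = -0.1077
d₁ = -0.1077 / 0.1225 = -0.8794 which rounds to -0.88
N(d₁) = N(-0.88) = 0.1894
Δ_call = e^(−qT)·N(d₁) = 0.9724·0.1894 = 0.1842

0.1842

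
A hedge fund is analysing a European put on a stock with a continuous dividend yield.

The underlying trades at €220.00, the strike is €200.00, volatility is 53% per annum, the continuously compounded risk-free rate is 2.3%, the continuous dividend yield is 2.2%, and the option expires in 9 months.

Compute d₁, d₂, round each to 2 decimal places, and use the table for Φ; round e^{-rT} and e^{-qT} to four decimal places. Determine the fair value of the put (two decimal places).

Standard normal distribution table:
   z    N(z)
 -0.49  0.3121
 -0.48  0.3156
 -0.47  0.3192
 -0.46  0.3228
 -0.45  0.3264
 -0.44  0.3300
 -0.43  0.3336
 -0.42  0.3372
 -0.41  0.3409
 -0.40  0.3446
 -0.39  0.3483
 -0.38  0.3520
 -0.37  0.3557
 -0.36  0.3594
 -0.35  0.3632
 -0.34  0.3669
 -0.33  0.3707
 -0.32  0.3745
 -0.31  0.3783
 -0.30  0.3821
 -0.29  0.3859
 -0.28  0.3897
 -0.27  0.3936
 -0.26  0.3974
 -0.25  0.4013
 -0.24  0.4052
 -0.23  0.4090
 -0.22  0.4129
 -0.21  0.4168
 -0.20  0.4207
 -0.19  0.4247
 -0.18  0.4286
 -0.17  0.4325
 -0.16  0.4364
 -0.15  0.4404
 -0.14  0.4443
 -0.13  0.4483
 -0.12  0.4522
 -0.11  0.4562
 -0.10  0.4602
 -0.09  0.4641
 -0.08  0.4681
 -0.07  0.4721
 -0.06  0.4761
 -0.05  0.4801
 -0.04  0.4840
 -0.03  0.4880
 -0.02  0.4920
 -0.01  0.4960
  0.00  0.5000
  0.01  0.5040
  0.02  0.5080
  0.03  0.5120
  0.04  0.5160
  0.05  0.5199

T = 0.75;  σ√T = 0.4590
d₁ = [ln(220/200) + (0.023 − 0.022 + ½·0.53²)·0.75] / (σ√T) = (0.0953 + 0.1061) / 0.4590 = 0.4388 → 0.44
d₂ = 0.4388 − 0.4590 = -0.0202 → -0.02
e^(−qT) = e^(−0.022·0.75) = 0.9836;  e^(−rT) = e^(−0.023·0.75) = 0.9829
P = 200·0.9829·N(0.02) − 220·0.9836·N(-0.44) = 200·0.9829·0.5080 − 220·0.9836·0.3300 = 99.8626 − 71.4094 = 28.4533

€28.45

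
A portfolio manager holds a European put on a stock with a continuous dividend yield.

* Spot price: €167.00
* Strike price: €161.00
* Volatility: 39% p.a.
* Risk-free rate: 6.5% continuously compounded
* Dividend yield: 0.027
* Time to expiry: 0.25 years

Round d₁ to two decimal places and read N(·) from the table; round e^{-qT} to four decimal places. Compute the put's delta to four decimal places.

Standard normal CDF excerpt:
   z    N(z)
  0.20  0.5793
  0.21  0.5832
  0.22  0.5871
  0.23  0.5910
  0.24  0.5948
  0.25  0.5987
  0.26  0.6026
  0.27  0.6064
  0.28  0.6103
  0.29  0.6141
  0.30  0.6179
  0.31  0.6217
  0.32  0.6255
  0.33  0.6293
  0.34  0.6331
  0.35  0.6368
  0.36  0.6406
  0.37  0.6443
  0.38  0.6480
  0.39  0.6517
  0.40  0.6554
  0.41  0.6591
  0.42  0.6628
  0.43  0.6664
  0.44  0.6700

-0.3682

T = 0.25;  σ√T = 0.1950
d₁ = [ln(167/161) + (0.065 − 0.027 + 0.39²/2)·0.25] / 0.1950 = [0.0366 + 0.0285] / 0.1950 = 0.3339 → 0.33
N(d₁) = N(0.33) = 0.6293
Δ_put = e^(−qT)·(N(d₁) − 1) = 0.9933·(0.6293 − 1) = -0.3682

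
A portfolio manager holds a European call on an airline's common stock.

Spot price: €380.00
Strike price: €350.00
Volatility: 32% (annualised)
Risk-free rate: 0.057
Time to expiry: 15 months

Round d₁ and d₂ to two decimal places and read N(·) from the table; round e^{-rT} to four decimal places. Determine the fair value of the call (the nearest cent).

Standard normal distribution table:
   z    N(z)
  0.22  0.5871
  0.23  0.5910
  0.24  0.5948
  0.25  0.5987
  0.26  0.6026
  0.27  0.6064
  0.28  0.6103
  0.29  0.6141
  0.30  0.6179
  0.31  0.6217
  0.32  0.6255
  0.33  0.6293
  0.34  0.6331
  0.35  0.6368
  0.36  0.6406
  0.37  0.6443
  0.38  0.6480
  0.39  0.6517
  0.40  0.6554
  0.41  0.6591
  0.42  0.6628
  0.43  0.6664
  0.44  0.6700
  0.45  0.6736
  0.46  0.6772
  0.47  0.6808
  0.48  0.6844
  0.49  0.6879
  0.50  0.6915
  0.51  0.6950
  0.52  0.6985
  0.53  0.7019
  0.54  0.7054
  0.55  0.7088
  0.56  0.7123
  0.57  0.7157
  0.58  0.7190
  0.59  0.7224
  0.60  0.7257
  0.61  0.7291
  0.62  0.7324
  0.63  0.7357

T = 1.25;  σ√T = 0.3578
d₁ = [ln(380/350) + (0.057 + ½·0.32²)·1.25] / (σ√T) = (0.0822 + 0.1353) / 0.3578 = 0.6079 ≈ 0.61
d₂ = 0.6079 − 0.3578 = 0.2501 ≈ 0.25
e^(−rT) = e^(−0.057·1.25) = 0.9312
N(d₁) = N(0.61) = 0.7291;  N(d₂) = N(0.25) = 0.5987
C = 380·0.7291 − 350·0.9312·0.5987 = 277.0580 − 195.1283 = 81.9297

€81.93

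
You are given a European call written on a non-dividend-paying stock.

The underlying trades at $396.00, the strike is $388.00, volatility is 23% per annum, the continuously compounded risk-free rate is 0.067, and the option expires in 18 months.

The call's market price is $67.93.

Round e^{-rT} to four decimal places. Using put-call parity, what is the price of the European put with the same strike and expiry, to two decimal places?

exp(−rT) = exp(−0.067·1.5) = 0.9044
Put-call parity: C − P = S − K·e^(−rT) = 396 − 388·0.9044 = 396 − 350.9072 = 45.0928
P = C − (C − P) = 67.93 − (45.0928) = 22.8372

$22.84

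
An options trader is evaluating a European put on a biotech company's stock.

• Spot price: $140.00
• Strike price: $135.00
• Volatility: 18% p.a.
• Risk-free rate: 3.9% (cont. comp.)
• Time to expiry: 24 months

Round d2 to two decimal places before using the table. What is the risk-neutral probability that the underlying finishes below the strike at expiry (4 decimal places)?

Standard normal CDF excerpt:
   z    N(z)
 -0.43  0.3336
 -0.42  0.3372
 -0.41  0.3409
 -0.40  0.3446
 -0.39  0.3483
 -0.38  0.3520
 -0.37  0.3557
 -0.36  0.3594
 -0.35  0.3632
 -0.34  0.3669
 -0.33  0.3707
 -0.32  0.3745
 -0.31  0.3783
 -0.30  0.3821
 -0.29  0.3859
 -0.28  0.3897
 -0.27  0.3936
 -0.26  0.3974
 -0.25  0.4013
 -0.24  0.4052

σ√T = 0.18·√2 = 0.2546
ln(S/K) + (r + σ²/2)T = ln(140/135) + (0.039 + 0.18²/2)·2 = 0.0364 + 0.1104 = 0.1468
d₁ = 0.1468 / 0.2546 = 0.5766 → 0.58
d₂ = d₁ − σ√T = 0.5766 − 0.2546 = 0.3220 → 0.32
Pr(exercise) under Q = N(−d₂) = N(-0.32) = 0.3745

0.3745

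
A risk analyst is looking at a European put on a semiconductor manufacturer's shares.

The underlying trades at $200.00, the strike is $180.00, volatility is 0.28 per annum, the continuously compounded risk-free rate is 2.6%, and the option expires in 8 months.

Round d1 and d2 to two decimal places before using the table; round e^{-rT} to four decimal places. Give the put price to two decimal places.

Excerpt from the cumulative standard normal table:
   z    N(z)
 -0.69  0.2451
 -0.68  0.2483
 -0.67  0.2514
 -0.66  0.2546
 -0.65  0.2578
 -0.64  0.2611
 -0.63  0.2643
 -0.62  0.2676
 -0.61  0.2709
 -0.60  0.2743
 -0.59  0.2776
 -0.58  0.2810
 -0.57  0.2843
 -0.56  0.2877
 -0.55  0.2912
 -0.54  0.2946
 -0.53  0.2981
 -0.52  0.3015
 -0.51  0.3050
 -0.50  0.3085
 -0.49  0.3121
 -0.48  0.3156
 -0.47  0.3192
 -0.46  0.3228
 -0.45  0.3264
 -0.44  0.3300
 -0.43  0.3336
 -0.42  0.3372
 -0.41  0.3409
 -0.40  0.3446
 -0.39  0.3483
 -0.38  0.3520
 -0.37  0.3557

$8.09

T = 0.6667;  σ√T = 0.2286
d₁ = [ln(200/180) + (0.026 + ½·0.28²)·0.6667] / (σ√T) = (0.1054 + 0.0435) / 0.2286 = 0.6510 ≈ 0.65
d₂ = 0.6510 − 0.2286 = 0.4224 ≈ 0.42
e^(−rT) = e^(−0.026·0.6667) = 0.9828
N(−d₂) = N(-0.42) = 0.3372;  N(−d₁) = N(-0.65) = 0.2578
P = 180·0.9828·0.3372 − 200·0.2578 = 59.6520 − 51.5600 = 8.0920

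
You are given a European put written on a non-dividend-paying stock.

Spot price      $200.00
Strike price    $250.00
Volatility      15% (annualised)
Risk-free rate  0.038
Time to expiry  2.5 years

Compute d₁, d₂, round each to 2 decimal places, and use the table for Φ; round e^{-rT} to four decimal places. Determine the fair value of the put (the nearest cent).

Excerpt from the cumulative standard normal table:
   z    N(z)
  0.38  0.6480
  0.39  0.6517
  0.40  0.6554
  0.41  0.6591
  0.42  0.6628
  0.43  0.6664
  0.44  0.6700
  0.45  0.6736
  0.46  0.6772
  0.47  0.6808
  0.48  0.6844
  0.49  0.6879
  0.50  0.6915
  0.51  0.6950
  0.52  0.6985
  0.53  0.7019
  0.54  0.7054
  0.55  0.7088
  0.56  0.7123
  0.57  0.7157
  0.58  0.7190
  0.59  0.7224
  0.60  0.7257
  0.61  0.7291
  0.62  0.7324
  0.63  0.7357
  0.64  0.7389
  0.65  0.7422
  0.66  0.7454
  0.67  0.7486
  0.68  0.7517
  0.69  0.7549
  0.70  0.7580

σ√T = 0.15 × 1.5811 = 0.2372
d₁ = [ln(200/250) + (0.038 + ½·0.15²)·2.5] / (σ√T) = (-0.2231 + 0.1231) / 0.2372 = -0.4217 ≈ -0.42
d₂ = -0.4217 − 0.2372 = -0.6589 ≈ -0.66
e^(−rT) = e^(−0.038·2.5) = 0.9094
N(−d₂) = N(0.66) = 0.7454;  N(−d₁) = N(0.42) = 0.6628
P = 250·0.9094·0.7454 − 200·0.6628 = 169.4667 − 132.5600 = 36.9067

$36.91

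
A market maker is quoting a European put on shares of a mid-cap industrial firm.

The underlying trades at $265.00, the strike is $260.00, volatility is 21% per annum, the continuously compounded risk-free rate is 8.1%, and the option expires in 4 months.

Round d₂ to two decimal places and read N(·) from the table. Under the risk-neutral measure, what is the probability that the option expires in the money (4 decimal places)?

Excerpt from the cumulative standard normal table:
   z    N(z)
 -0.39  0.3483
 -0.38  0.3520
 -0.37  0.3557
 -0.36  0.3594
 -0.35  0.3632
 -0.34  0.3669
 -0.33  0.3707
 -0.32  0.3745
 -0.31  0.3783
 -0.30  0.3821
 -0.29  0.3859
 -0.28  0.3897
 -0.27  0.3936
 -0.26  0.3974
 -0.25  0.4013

σ√T = 0.21 × 0.5774 = 0.1212
d₁ = [ln(265/260) + (0.081 + 0.21²/2)·0.3333] / 0.1212 = [0.0190 + 0.0343] / 0.1212 = 0.4404 ⇒ 0.44
d₂ = d₁ − σ√T = 0.4404 − 0.1212 = 0.3192 ⇒ 0.32
Pr(exercise) under Q = N(−d₂) = N(-0.32) = 0.3745

0.3745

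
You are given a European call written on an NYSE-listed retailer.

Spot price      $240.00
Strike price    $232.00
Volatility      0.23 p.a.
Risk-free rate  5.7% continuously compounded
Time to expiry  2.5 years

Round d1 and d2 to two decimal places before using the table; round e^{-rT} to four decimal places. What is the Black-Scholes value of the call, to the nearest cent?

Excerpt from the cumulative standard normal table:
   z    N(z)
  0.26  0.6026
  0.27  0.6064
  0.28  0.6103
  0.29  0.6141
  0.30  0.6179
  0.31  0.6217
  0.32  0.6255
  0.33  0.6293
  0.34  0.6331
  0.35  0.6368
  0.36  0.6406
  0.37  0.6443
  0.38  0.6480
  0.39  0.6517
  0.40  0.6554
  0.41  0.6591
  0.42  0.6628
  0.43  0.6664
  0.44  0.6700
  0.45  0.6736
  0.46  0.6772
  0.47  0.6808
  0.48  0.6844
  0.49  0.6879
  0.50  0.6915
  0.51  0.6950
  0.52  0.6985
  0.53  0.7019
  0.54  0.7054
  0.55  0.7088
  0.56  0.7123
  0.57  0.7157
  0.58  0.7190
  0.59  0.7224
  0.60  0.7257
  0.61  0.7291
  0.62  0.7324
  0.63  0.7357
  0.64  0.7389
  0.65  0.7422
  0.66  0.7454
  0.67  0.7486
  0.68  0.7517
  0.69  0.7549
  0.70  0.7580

$55.35

σ√T = 0.23·√2.5 = 0.3637
d₁ = [ln(240/232) + (0.057 + 0.23²/2)·2.5] / 0.3637 = [0.0339 + 0.2086] / 0.3637 = 0.6669 → 0.67
d₂ = d₁ − σ√T = 0.6669 − 0.3637 = 0.3032 → 0.30
e^(−rT) = e^(−0.057·2.5) = 0.8672
C = 240·N(0.67) − 232·0.8672·N(0.30) = 240·0.7486 − 232·0.8672·0.6179 = 179.6640 − 124.3155 = 55.3485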